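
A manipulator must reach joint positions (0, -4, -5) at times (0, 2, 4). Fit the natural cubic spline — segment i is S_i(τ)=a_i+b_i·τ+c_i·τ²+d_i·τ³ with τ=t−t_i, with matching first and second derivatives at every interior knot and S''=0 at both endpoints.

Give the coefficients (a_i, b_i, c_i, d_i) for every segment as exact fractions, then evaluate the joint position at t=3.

Δ: Δ0=-2, Δ1=-1/2
row 1: diag=8, rhs=9; c'=1/4, d'=9/8
back: M1=9/8
M: M0=0, M1=9/8, M2=0
seg 0: a=0, c=M0/2=0, d=(M1−M0)/(6·2)=3/32, b=Δ0−h0·(2M0+M1)/6=-19/8
seg 1: a=-4, c=M1/2=9/16, d=(M2−M1)/(6·2)=-3/32, b=Δ1−h1·(2M1+M2)/6=-5/4
t_q=3 → seg 1, τ=1; S=-4+-5/4·τ+9/16·τ²+-3/32·τ³=-153/32

  seg 0: a=0 b=-19/8 c=0 d=3/32
  seg 1: a=-4 b=-5/4 c=9/16 d=-3/32
S(3) = -153/32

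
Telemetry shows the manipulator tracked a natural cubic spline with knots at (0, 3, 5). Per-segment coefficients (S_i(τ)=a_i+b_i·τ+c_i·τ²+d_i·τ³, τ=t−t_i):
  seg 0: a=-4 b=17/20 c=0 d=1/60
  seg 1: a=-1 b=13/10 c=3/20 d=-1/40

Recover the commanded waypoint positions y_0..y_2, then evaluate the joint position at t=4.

y_0=-4 y_1=-1 y_2=2
S(4) = 17/40

y_0 = S_0(0) = a_0 = -4
y_1 = S_1(0) = a_1 = -1
y_2 = S_1(2) = 2
t_q=4 is in segment 1 (τ=1); S_1(τ)=17/40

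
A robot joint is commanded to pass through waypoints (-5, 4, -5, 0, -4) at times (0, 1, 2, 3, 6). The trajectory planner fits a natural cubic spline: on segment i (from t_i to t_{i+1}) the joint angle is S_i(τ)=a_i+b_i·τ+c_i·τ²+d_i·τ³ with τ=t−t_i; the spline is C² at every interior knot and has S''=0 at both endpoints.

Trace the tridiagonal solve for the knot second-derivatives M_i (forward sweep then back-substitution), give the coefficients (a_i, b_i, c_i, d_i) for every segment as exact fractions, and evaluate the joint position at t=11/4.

Δ: Δ0=9, Δ1=-9, Δ2=5, Δ3=-4/3
row 1: diag=4, rhs=-108; c'=1/4, d'=-27
row 2: denom=4−1·1/4=15/4; d'=(84−1·-27)/(15/4)=148/5
row 3: denom=8−1·4/15=116/15; d'=(-38−1·148/5)/(116/15)=-507/58
back: M3=-507/58
back: M2=148/5−4/15·-507/58=926/29
back: M1=-27−1/4·926/29=-2029/58
M: M0=0, M1=-2029/58, M2=926/29, M3=-507/58, M4=0
seg 0: a=-5, c=M0/2=0, d=(M1−M0)/(6·1)=-2029/348, b=Δ0−h0·(2M0+M1)/6=5161/348
seg 1: a=4, c=M1/2=-2029/116, d=(M2−M1)/(6·1)=3881/348, b=Δ1−h1·(2M1+M2)/6=-463/174
seg 2: a=-5, c=M2/2=463/29, d=(M3−M2)/(6·1)=-2359/348, b=Δ2−h2·(2M2+M3)/6=-1457/348
seg 3: a=0, c=M3/2=-507/116, d=(M4−M3)/(6·3)=169/348, b=Δ3−h3·(2M3+M4)/6=1289/174
t_q=11/4 → seg 2, τ=3/4; S=-5+-1457/348·τ+463/29·τ²+-2359/348·τ³=-14991/7424

  seg 0: a=-5 b=5161/348 c=0 d=-2029/348
  seg 1: a=4 b=-463/174 c=-2029/116 d=3881/348
  seg 2: a=-5 b=-1457/348 c=463/29 d=-2359/348
  seg 3: a=0 b=1289/174 c=-507/116 d=169/348
S(11/4) = -14991/7424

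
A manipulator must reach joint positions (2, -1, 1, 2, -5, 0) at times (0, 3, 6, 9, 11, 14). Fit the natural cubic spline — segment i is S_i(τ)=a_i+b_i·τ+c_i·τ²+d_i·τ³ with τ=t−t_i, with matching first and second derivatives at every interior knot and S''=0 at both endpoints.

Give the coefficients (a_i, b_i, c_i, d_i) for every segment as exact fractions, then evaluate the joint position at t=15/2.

  seg 0: a=2 b=-449/330 c=0 d=119/2970
  seg 1: a=-1 b=-46/165 c=119/330 d=-1/66
  seg 2: a=1 b=487/330 c=37/165 d=-599/2970
  seg 3: a=2 b=-433/165 c=-35/22 d=761/1320
  seg 4: a=-5 b=-683/330 c=411/220 d=-137/660
S(15/2) = 243/80

Δ: Δ0=-1, Δ1=2/3, Δ2=1/3, Δ3=-7/2, Δ4=5/3
row 1: diag=12, rhs=10; c'=1/4, d'=5/6
row 2: denom=12−3·1/4=45/4; d'=(-2−3·5/6)/(45/4)=-2/5
row 3: denom=10−3·4/15=46/5; d'=(-23−3·-2/5)/(46/5)=-109/46
row 4: denom=10−2·5/23=220/23; d'=(31−2·-109/46)/(220/23)=411/110
back: M4=411/110
back: M3=-109/46−5/23·411/110=-35/11
back: M2=-2/5−4/15·-35/11=74/165
back: M1=5/6−1/4·74/165=119/165
M: M0=0, M1=119/165, M2=74/165, M3=-35/11, M4=411/110, M5=0
seg 0: a=2, c=M0/2=0, d=(M1−M0)/(6·3)=119/2970, b=Δ0−h0·(2M0+M1)/6=-449/330
seg 1: a=-1, c=M1/2=119/330, d=(M2−M1)/(6·3)=-1/66, b=Δ1−h1·(2M1+M2)/6=-46/165
seg 2: a=1, c=M2/2=37/165, d=(M3−M2)/(6·3)=-599/2970, b=Δ2−h2·(2M2+M3)/6=487/330
seg 3: a=2, c=M3/2=-35/22, d=(M4−M3)/(6·2)=761/1320, b=Δ3−h3·(2M3+M4)/6=-433/165
seg 4: a=-5, c=M4/2=411/220, d=(M5−M4)/(6·3)=-137/660, b=Δ4−h4·(2M4+M5)/6=-683/330
t_q=15/2 → seg 2, τ=3/2; S=1+487/330·τ+37/165·τ²+-599/2970·τ³=243/80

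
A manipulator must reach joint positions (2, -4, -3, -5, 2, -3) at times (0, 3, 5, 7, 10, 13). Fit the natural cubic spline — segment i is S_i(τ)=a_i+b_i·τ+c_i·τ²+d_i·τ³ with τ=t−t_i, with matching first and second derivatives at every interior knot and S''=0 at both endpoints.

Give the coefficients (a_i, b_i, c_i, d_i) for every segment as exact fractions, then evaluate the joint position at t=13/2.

Δ: Δ0=-2, Δ1=1/2, Δ2=-1, Δ3=7/3, Δ4=-5/3
row 1: diag=10, rhs=15; c'=1/5, d'=3/2
row 2: denom=8−2·1/5=38/5; d'=(-9−2·3/2)/(38/5)=-30/19
row 3: denom=10−2·5/19=180/19; d'=(20−2·-30/19)/(180/19)=22/9
row 4: denom=12−3·19/60=221/20; d'=(-24−3·22/9)/(221/20)=-1880/663
back: M4=-1880/663
back: M3=22/9−19/60·-1880/663=2216/663
back: M2=-30/19−5/19·2216/663=-1630/663
back: M1=3/2−1/5·-1630/663=2641/1326
M: M0=0, M1=2641/1326, M2=-1630/663, M3=2216/663, M4=-1880/663, M5=0
seg 0: a=2, c=M0/2=0, d=(M1−M0)/(6·3)=2641/23868, b=Δ0−h0·(2M0+M1)/6=-7945/2652
seg 1: a=-4, c=M1/2=2641/2652, d=(M2−M1)/(6·2)=-1967/5304, b=Δ1−h1·(2M1+M2)/6=-11/1326
seg 2: a=-3, c=M2/2=-815/663, d=(M3−M2)/(6·2)=641/1326, b=Δ2−h2·(2M2+M3)/6=-105/221
seg 3: a=-5, c=M3/2=1108/663, d=(M4−M3)/(6·3)=-2048/5967, b=Δ3−h3·(2M3+M4)/6=271/663
seg 4: a=2, c=M4/2=-940/663, d=(M5−M4)/(6·3)=940/5967, b=Δ4−h4·(2M4+M5)/6=775/663
t_q=13/2 → seg 2, τ=3/2; S=-3+-105/221·τ+-815/663·τ²+641/1326·τ³=-17139/3536

  seg 0: a=2 b=-7945/2652 c=0 d=2641/23868
  seg 1: a=-4 b=-11/1326 c=2641/2652 d=-1967/5304
  seg 2: a=-3 b=-105/221 c=-815/663 d=641/1326
  seg 3: a=-5 b=271/663 c=1108/663 d=-2048/5967
  seg 4: a=2 b=775/663 c=-940/663 d=940/5967
S(13/2) = -17139/3536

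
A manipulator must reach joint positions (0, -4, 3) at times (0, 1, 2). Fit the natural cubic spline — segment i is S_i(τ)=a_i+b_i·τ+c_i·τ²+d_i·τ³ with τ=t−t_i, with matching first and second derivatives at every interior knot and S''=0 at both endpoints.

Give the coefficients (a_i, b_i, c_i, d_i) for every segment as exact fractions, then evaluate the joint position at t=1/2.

Δ: Δ0=-4, Δ1=7
row 1: diag=4, rhs=66; c'=1/4, d'=33/2
back: M1=33/2
M: M0=0, M1=33/2, M2=0
seg 0: a=0, c=M0/2=0, d=(M1−M0)/(6·1)=11/4, b=Δ0−h0·(2M0+M1)/6=-27/4
seg 1: a=-4, c=M1/2=33/4, d=(M2−M1)/(6·1)=-11/4, b=Δ1−h1·(2M1+M2)/6=3/2
t_q=1/2 → seg 0, τ=1/2; S=0+-27/4·τ+0·τ²+11/4·τ³=-97/32

  seg 0: a=0 b=-27/4 c=0 d=11/4
  seg 1: a=-4 b=3/2 c=33/4 d=-11/4
S(1/2) = -97/32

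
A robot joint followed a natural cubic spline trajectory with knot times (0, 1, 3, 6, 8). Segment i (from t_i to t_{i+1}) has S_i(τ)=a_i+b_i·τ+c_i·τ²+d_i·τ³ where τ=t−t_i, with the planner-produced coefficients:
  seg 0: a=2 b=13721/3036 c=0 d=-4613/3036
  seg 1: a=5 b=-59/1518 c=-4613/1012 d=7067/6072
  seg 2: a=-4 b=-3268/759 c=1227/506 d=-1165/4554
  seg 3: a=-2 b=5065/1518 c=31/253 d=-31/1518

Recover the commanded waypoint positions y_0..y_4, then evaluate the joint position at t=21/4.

y_0=2 y_1=5 y_2=-4 y_3=-2 y_4=5
S(21/4) = -140081/32384

y_0 = S_0(0) = a_0 = 2
y_1 = S_1(0) = a_1 = 5
y_2 = S_2(0) = a_2 = -4
y_3 = S_3(0) = a_3 = -2
y_4 = S_3(2) = 5
t_q=21/4 is in segment 2 (τ=9/4); S_2(τ)=-140081/32384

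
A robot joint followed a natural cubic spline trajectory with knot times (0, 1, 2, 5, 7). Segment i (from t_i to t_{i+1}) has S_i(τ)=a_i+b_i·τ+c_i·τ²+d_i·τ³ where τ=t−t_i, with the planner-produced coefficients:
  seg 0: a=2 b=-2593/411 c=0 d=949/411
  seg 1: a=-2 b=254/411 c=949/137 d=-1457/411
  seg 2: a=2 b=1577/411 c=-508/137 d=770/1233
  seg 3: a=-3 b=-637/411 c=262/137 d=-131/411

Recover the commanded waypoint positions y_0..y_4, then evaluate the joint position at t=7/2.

y_0=2 y_1=-2 y_2=2 y_3=-3 y_4=-1
S(7/2) = 833/548

y_0 = S_0(0) = a_0 = 2
y_1 = S_1(0) = a_1 = -2
y_2 = S_2(0) = a_2 = 2
y_3 = S_3(0) = a_3 = -3
y_4 = S_3(2) = -1
t_q=7/2 is in segment 2 (τ=3/2); S_2(τ)=833/548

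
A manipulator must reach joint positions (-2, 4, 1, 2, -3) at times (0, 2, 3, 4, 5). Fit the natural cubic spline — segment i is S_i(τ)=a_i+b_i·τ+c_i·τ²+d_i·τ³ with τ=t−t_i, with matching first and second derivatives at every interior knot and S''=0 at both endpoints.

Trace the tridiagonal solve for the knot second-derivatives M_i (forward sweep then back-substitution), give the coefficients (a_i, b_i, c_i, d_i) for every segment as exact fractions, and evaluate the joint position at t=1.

  seg 0: a=-2 b=241/43 c=0 d=-28/43
  seg 1: a=4 b=-95/43 c=-168/43 d=134/43
  seg 2: a=1 b=-29/43 c=234/43 d=-162/43
  seg 3: a=2 b=-47/43 c=-252/43 d=84/43
S(1) = 127/43

Δ: Δ0=3, Δ1=-3, Δ2=1, Δ3=-5
row 1: diag=6, rhs=-36; c'=1/6, d'=-6
row 2: denom=4−1·1/6=23/6; d'=(24−1·-6)/(23/6)=180/23
row 3: denom=4−1·6/23=86/23; d'=(-36−1·180/23)/(86/23)=-504/43
back: M3=-504/43
back: M2=180/23−6/23·-504/43=468/43
back: M1=-6−1/6·468/43=-336/43
M: M0=0, M1=-336/43, M2=468/43, M3=-504/43, M4=0
seg 0: a=-2, c=M0/2=0, d=(M1−M0)/(6·2)=-28/43, b=Δ0−h0·(2M0+M1)/6=241/43
seg 1: a=4, c=M1/2=-168/43, d=(M2−M1)/(6·1)=134/43, b=Δ1−h1·(2M1+M2)/6=-95/43
seg 2: a=1, c=M2/2=234/43, d=(M3−M2)/(6·1)=-162/43, b=Δ2−h2·(2M2+M3)/6=-29/43
seg 3: a=2, c=M3/2=-252/43, d=(M4−M3)/(6·1)=84/43, b=Δ3−h3·(2M3+M4)/6=-47/43
t_q=1 → seg 0, τ=1; S=-2+241/43·τ+0·τ²+-28/43·τ³=127/43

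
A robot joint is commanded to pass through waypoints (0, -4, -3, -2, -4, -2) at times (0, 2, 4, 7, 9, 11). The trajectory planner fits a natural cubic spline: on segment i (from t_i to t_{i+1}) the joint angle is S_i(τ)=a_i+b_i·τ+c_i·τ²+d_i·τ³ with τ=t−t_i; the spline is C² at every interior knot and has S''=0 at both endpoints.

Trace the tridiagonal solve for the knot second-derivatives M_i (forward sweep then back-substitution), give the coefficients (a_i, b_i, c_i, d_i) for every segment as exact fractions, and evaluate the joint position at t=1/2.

  seg 0: a=0 b=-5143/1950 c=0 d=1243/7800
  seg 1: a=-4 b=-707/975 c=1243/1300 d=-67/390
  seg 2: a=-3 b=1012/975 c=-97/1300 d=-25/468
  seg 3: a=-2 b=-3323/3900 c=-361/650 d=751/3120
  seg 4: a=-4 b=-361/1950 c=2311/2600 d=-2311/15600
S(1/2) = -5403/4160

Δ: Δ0=-2, Δ1=1/2, Δ2=1/3, Δ3=-1, Δ4=1
row 1: diag=8, rhs=15; c'=1/4, d'=15/8
row 2: denom=10−2·1/4=19/2; d'=(-1−2·15/8)/(19/2)=-1/2
row 3: denom=10−3·6/19=172/19; d'=(-8−3·-1/2)/(172/19)=-247/344
row 4: denom=8−2·19/86=325/43; d'=(12−2·-247/344)/(325/43)=2311/1300
back: M4=2311/1300
back: M3=-247/344−19/86·2311/1300=-361/325
back: M2=-1/2−6/19·-361/325=-97/650
back: M1=15/8−1/4·-97/650=1243/650
M: M0=0, M1=1243/650, M2=-97/650, M3=-361/325, M4=2311/1300, M5=0
seg 0: a=0, c=M0/2=0, d=(M1−M0)/(6·2)=1243/7800, b=Δ0−h0·(2M0+M1)/6=-5143/1950
seg 1: a=-4, c=M1/2=1243/1300, d=(M2−M1)/(6·2)=-67/390, b=Δ1−h1·(2M1+M2)/6=-707/975
seg 2: a=-3, c=M2/2=-97/1300, d=(M3−M2)/(6·3)=-25/468, b=Δ2−h2·(2M2+M3)/6=1012/975
seg 3: a=-2, c=M3/2=-361/650, d=(M4−M3)/(6·2)=751/3120, b=Δ3−h3·(2M3+M4)/6=-3323/3900
seg 4: a=-4, c=M4/2=2311/2600, d=(M5−M4)/(6·2)=-2311/15600, b=Δ4−h4·(2M4+M5)/6=-361/1950
t_q=1/2 → seg 0, τ=1/2; S=0+-5143/1950·τ+0·τ²+1243/7800·τ³=-5403/4160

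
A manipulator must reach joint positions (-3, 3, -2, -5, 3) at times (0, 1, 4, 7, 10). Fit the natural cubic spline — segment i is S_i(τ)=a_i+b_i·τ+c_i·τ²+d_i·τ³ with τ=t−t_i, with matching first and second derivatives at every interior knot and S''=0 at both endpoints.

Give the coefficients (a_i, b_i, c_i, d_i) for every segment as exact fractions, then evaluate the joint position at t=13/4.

Δ: Δ0=6, Δ1=-5/3, Δ2=-1, Δ3=8/3
row 1: diag=8, rhs=-46; c'=3/8, d'=-23/4
row 2: denom=12−3·3/8=87/8; d'=(4−3·-23/4)/(87/8)=170/87
row 3: denom=12−3·8/29=324/29; d'=(22−3·170/87)/(324/29)=13/9
back: M3=13/9
back: M2=170/87−8/29·13/9=14/9
back: M1=-23/4−3/8·14/9=-19/3
M: M0=0, M1=-19/3, M2=14/9, M3=13/9, M4=0
seg 0: a=-3, c=M0/2=0, d=(M1−M0)/(6·1)=-19/18, b=Δ0−h0·(2M0+M1)/6=127/18
seg 1: a=3, c=M1/2=-19/6, d=(M2−M1)/(6·3)=71/162, b=Δ1−h1·(2M1+M2)/6=35/9
seg 2: a=-2, c=M2/2=7/9, d=(M3−M2)/(6·3)=-1/162, b=Δ2−h2·(2M2+M3)/6=-59/18
seg 3: a=-5, c=M3/2=13/18, d=(M4−M3)/(6·3)=-13/162, b=Δ3−h3·(2M3+M4)/6=11/9
t_q=13/4 → seg 1, τ=9/4; S=3+35/9·τ+-19/6·τ²+71/162·τ³=91/128

  seg 0: a=-3 b=127/18 c=0 d=-19/18
  seg 1: a=3 b=35/9 c=-19/6 d=71/162
  seg 2: a=-2 b=-59/18 c=7/9 d=-1/162
  seg 3: a=-5 b=11/9 c=13/18 d=-13/162
S(13/4) = 91/128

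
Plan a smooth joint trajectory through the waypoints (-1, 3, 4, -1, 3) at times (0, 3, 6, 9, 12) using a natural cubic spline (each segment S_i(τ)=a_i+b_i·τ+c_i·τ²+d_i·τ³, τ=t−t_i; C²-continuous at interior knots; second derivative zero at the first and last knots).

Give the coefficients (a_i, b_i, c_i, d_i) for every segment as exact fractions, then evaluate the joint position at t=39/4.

  seg 0: a=-1 b=59/42 c=0 d=-1/126
  seg 1: a=3 b=25/21 c=-1/14 d=-1/14
  seg 2: a=4 b=-7/6 c=-5/7 d=23/126
  seg 3: a=-1 b=-11/21 c=13/14 d=-13/126
S(39/4) = -117/128

Δ: Δ0=4/3, Δ1=1/3, Δ2=-5/3, Δ3=4/3
row 1: diag=12, rhs=-6; c'=1/4, d'=-1/2
row 2: denom=12−3·1/4=45/4; d'=(-12−3·-1/2)/(45/4)=-14/15
row 3: denom=12−3·4/15=56/5; d'=(18−3·-14/15)/(56/5)=13/7
back: M3=13/7
back: M2=-14/15−4/15·13/7=-10/7
back: M1=-1/2−1/4·-10/7=-1/7
M: M0=0, M1=-1/7, M2=-10/7, M3=13/7, M4=0
seg 0: a=-1, c=M0/2=0, d=(M1−M0)/(6·3)=-1/126, b=Δ0−h0·(2M0+M1)/6=59/42
seg 1: a=3, c=M1/2=-1/14, d=(M2−M1)/(6·3)=-1/14, b=Δ1−h1·(2M1+M2)/6=25/21
seg 2: a=4, c=M2/2=-5/7, d=(M3−M2)/(6·3)=23/126, b=Δ2−h2·(2M2+M3)/6=-7/6
seg 3: a=-1, c=M3/2=13/14, d=(M4−M3)/(6·3)=-13/126, b=Δ3−h3·(2M3+M4)/6=-11/21
t_q=39/4 → seg 3, τ=3/4; S=-1+-11/21·τ+13/14·τ²+-13/126·τ³=-117/128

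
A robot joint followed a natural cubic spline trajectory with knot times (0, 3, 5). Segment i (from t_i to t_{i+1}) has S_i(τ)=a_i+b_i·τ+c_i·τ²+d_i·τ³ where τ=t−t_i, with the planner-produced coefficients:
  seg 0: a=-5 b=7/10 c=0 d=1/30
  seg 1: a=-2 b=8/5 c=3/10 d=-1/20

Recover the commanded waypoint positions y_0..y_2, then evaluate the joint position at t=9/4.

y_0=-5 y_1=-2 y_2=2
S(9/4) = -1949/640

y_0 = S_0(0) = a_0 = -5
y_1 = S_1(0) = a_1 = -2
y_2 = S_1(2) = 2
t_q=9/4 is in segment 0 (τ=9/4); S_0(τ)=-1949/640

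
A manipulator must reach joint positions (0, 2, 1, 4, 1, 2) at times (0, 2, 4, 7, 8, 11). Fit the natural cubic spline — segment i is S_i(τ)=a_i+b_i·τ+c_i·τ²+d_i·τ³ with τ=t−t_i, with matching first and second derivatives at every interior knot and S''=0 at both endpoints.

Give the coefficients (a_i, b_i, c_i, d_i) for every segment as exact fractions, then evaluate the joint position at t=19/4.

Δ: Δ0=1, Δ1=-1/2, Δ2=1, Δ3=-3, Δ4=1/3
row 1: diag=8, rhs=-9; c'=1/4, d'=-9/8
row 2: denom=10−2·1/4=19/2; d'=(9−2·-9/8)/(19/2)=45/38
row 3: denom=8−3·6/19=134/19; d'=(-24−3·45/38)/(134/19)=-1047/268
row 4: denom=8−1·19/134=1053/134; d'=(20−1·-1047/268)/(1053/134)=6407/2106
back: M4=6407/2106
back: M3=-1047/268−19/134·6407/2106=-4568/1053
back: M2=45/38−6/19·-4568/1053=1793/702
back: M1=-9/8−1/4·1793/702=-619/351
M: M0=0, M1=-619/351, M2=1793/702, M3=-4568/1053, M4=6407/2106, M5=0
seg 0: a=0, c=M0/2=0, d=(M1−M0)/(6·2)=-619/4212, b=Δ0−h0·(2M0+M1)/6=1672/1053
seg 1: a=2, c=M1/2=-619/702, d=(M2−M1)/(6·2)=3031/8424, b=Δ1−h1·(2M1+M2)/6=-185/1053
seg 2: a=1, c=M2/2=1793/1404, d=(M3−M2)/(6·3)=-14515/37908, b=Δ2−h2·(2M2+M3)/6=1295/2106
seg 3: a=4, c=M3/2=-2284/1053, d=(M4−M3)/(6·1)=1727/1404, b=Δ3−h3·(2M3+M4)/6=-8681/4212
seg 4: a=1, c=M4/2=6407/4212, d=(M5−M4)/(6·3)=-6407/37908, b=Δ4−h4·(2M4+M5)/6=-5705/2106
t_q=19/4 → seg 2, τ=3/4; S=1+1295/2106·τ+1793/1404·τ²+-14515/37908·τ³=60443/29952

  seg 0: a=0 b=1672/1053 c=0 d=-619/4212
  seg 1: a=2 b=-185/1053 c=-619/702 d=3031/8424
  seg 2: a=1 b=1295/2106 c=1793/1404 d=-14515/37908
  seg 3: a=4 b=-8681/4212 c=-2284/1053 d=1727/1404
  seg 4: a=1 b=-5705/2106 c=6407/4212 d=-6407/37908
S(19/4) = 60443/29952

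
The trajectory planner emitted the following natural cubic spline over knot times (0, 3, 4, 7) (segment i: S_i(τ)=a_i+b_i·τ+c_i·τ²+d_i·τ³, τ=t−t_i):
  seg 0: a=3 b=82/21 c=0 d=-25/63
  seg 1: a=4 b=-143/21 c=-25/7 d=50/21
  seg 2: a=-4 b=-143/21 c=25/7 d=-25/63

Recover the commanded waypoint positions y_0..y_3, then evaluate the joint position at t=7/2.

y_0 = S_0(0) = a_0 = 3
y_1 = S_1(0) = a_1 = 4
y_2 = S_2(0) = a_2 = -4
y_3 = S_2(3) = -3
t_q=7/2 is in segment 1 (τ=1/2); S_1(τ)=0

y_0=3 y_1=4 y_2=-4 y_3=-3
S(7/2) = 0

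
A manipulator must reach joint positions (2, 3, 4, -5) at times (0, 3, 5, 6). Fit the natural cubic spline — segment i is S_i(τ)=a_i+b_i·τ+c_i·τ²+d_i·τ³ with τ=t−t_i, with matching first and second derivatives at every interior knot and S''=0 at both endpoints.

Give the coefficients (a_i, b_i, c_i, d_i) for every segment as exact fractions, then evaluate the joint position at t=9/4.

  seg 0: a=2 b=-31/42 c=0 d=5/42
  seg 1: a=3 b=52/21 c=15/14 d=-173/168
  seg 2: a=4 b=-235/42 c=-143/28 d=143/84
S(9/4) = 217/128

Δ: Δ0=1/3, Δ1=1/2, Δ2=-9
row 1: diag=10, rhs=1; c'=1/5, d'=1/10
row 2: denom=6−2·1/5=28/5; d'=(-57−2·1/10)/(28/5)=-143/14
back: M2=-143/14
back: M1=1/10−1/5·-143/14=15/7
M: M0=0, M1=15/7, M2=-143/14, M3=0
seg 0: a=2, c=M0/2=0, d=(M1−M0)/(6·3)=5/42, b=Δ0−h0·(2M0+M1)/6=-31/42
seg 1: a=3, c=M1/2=15/14, d=(M2−M1)/(6·2)=-173/168, b=Δ1−h1·(2M1+M2)/6=52/21
seg 2: a=4, c=M2/2=-143/28, d=(M3−M2)/(6·1)=143/84, b=Δ2−h2·(2M2+M3)/6=-235/42
t_q=9/4 → seg 0, τ=9/4; S=2+-31/42·τ+0·τ²+5/42·τ³=217/128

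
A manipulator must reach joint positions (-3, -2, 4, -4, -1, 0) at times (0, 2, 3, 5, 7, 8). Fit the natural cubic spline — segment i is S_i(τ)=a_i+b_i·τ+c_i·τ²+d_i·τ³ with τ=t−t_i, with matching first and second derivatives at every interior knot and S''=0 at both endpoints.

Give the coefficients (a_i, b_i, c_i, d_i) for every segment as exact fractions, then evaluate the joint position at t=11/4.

  seg 0: a=-3 b=-1479/698 c=0 d=457/698
  seg 1: a=-2 b=4005/698 c=1371/349 d=-2559/698
  seg 2: a=4 b=906/349 c=-4935/698 d=2633/1396
  seg 3: a=-4 b=-1065/349 c=1482/349 d=-2751/2792
  seg 4: a=-1 b=1473/698 c=-2325/1396 d=775/1396
S(11/4) = 132515/44672

Δ: Δ0=1/2, Δ1=6, Δ2=-4, Δ3=3/2, Δ4=1
row 1: diag=6, rhs=33; c'=1/6, d'=11/2
row 2: denom=6−1·1/6=35/6; d'=(-60−1·11/2)/(35/6)=-393/35
row 3: denom=8−2·12/35=256/35; d'=(33−2·-393/35)/(256/35)=1941/256
row 4: denom=6−2·35/128=349/64; d'=(-3−2·1941/256)/(349/64)=-2325/698
back: M4=-2325/698
back: M3=1941/256−35/128·-2325/698=2964/349
back: M2=-393/35−12/35·2964/349=-4935/349
back: M1=11/2−1/6·-4935/349=2742/349
M: M0=0, M1=2742/349, M2=-4935/349, M3=2964/349, M4=-2325/698, M5=0
seg 0: a=-3, c=M0/2=0, d=(M1−M0)/(6·2)=457/698, b=Δ0−h0·(2M0+M1)/6=-1479/698
seg 1: a=-2, c=M1/2=1371/349, d=(M2−M1)/(6·1)=-2559/698, b=Δ1−h1·(2M1+M2)/6=4005/698
seg 2: a=4, c=M2/2=-4935/698, d=(M3−M2)/(6·2)=2633/1396, b=Δ2−h2·(2M2+M3)/6=906/349
seg 3: a=-4, c=M3/2=1482/349, d=(M4−M3)/(6·2)=-2751/2792, b=Δ3−h3·(2M3+M4)/6=-1065/349
seg 4: a=-1, c=M4/2=-2325/1396, d=(M5−M4)/(6·1)=775/1396, b=Δ4−h4·(2M4+M5)/6=1473/698
t_q=11/4 → seg 1, τ=3/4; S=-2+4005/698·τ+1371/349·τ²+-2559/698·τ³=132515/44672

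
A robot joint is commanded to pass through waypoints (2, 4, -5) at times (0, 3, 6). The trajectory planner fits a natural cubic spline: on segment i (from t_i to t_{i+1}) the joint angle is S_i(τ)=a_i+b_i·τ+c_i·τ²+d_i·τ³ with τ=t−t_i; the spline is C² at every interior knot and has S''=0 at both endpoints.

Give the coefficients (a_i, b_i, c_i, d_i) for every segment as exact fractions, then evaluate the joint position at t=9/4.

Δ: Δ0=2/3, Δ1=-3
row 1: diag=12, rhs=-22; c'=1/4, d'=-11/6
back: M1=-11/6
M: M0=0, M1=-11/6, M2=0
seg 0: a=2, c=M0/2=0, d=(M1−M0)/(6·3)=-11/108, b=Δ0−h0·(2M0+M1)/6=19/12
seg 1: a=4, c=M1/2=-11/12, d=(M2−M1)/(6·3)=11/108, b=Δ1−h1·(2M1+M2)/6=-7/6
t_q=9/4 → seg 0, τ=9/4; S=2+19/12·τ+0·τ²+-11/108·τ³=1127/256

  seg 0: a=2 b=19/12 c=0 d=-11/108
  seg 1: a=4 b=-7/6 c=-11/12 d=11/108
S(9/4) = 1127/256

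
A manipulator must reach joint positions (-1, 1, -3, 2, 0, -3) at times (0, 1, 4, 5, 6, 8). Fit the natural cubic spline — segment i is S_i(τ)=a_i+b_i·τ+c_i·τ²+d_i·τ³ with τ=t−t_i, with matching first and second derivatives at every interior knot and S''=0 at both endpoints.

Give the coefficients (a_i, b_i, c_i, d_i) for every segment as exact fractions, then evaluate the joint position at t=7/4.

Δ: Δ0=2, Δ1=-4/3, Δ2=5, Δ3=-2, Δ4=-3/2
row 1: diag=8, rhs=-20; c'=3/8, d'=-5/2
row 2: denom=8−3·3/8=55/8; d'=(38−3·-5/2)/(55/8)=364/55
row 3: denom=4−1·8/55=212/55; d'=(-42−1·364/55)/(212/55)=-1337/106
row 4: denom=6−1·55/212=1217/212; d'=(3−1·-1337/106)/(1217/212)=3310/1217
back: M4=3310/1217
back: M3=-1337/106−55/212·3310/1217=-16209/1217
back: M2=364/55−8/55·-16209/1217=10412/1217
back: M1=-5/2−3/8·10412/1217=-6947/1217
M: M0=0, M1=-6947/1217, M2=10412/1217, M3=-16209/1217, M4=3310/1217, M5=0
seg 0: a=-1, c=M0/2=0, d=(M1−M0)/(6·1)=-6947/7302, b=Δ0−h0·(2M0+M1)/6=21551/7302
seg 1: a=1, c=M1/2=-6947/2434, d=(M2−M1)/(6·3)=17359/21906, b=Δ1−h1·(2M1+M2)/6=355/3651
seg 2: a=-3, c=M2/2=5206/1217, d=(M3−M2)/(6·1)=-26621/7302, b=Δ2−h2·(2M2+M3)/6=31895/7302
seg 3: a=2, c=M3/2=-16209/2434, d=(M4−M3)/(6·1)=19519/7302, b=Δ3−h3·(2M3+M4)/6=7252/3651
seg 4: a=0, c=M4/2=1655/1217, d=(M5−M4)/(6·2)=-1655/7302, b=Δ4−h4·(2M4+M5)/6=-24193/7302
t_q=7/4 → seg 1, τ=3/4; S=1+355/3651·τ+-6947/2434·τ²+17359/21906·τ³=-30879/155776

  seg 0: a=-1 b=21551/7302 c=0 d=-6947/7302
  seg 1: a=1 b=355/3651 c=-6947/2434 d=17359/21906
  seg 2: a=-3 b=31895/7302 c=5206/1217 d=-26621/7302
  seg 3: a=2 b=7252/3651 c=-16209/2434 d=19519/7302
  seg 4: a=0 b=-24193/7302 c=1655/1217 d=-1655/7302
S(7/4) = -30879/155776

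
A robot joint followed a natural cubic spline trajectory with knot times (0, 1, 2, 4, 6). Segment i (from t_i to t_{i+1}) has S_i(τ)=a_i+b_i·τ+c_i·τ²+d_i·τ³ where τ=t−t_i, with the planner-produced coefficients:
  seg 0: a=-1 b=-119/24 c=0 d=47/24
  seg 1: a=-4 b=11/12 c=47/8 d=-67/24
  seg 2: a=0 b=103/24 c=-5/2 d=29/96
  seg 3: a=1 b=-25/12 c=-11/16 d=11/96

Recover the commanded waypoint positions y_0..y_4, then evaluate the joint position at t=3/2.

y_0 = S_0(0) = a_0 = -1
y_1 = S_1(0) = a_1 = -4
y_2 = S_2(0) = a_2 = 0
y_3 = S_3(0) = a_3 = 1
y_4 = S_3(2) = -5
t_q=3/2 is in segment 1 (τ=1/2); S_1(τ)=-155/64

y_0=-1 y_1=-4 y_2=0 y_3=1 y_4=-5
S(3/2) = -155/64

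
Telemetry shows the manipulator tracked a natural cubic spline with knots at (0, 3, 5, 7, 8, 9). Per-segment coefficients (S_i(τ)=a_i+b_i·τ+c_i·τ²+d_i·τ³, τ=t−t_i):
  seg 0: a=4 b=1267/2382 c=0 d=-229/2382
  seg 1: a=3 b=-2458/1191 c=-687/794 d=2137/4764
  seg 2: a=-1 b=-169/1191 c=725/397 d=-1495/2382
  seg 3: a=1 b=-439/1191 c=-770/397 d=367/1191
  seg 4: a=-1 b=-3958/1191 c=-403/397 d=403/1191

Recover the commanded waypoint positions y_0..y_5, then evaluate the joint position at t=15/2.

y_0 = S_0(0) = a_0 = 4
y_1 = S_1(0) = a_1 = 3
y_2 = S_2(0) = a_2 = -1
y_3 = S_3(0) = a_3 = 1
y_4 = S_4(0) = a_4 = -1
y_5 = S_4(1) = -5
t_q=15/2 is in segment 3 (τ=1/2); S_3(τ)=1173/3176

y_0=4 y_1=3 y_2=-1 y_3=1 y_4=-1 y_5=-5
S(15/2) = 1173/3176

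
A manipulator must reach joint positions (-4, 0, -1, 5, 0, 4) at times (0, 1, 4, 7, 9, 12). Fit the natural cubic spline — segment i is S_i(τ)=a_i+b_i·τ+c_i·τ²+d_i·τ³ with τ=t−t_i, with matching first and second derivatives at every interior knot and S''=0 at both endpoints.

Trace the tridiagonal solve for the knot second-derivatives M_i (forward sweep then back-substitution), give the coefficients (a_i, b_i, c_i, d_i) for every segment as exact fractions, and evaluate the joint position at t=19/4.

Δ: Δ0=4, Δ1=-1/3, Δ2=2, Δ3=-5/2, Δ4=4/3
row 1: diag=8, rhs=-26; c'=3/8, d'=-13/4
row 2: denom=12−3·3/8=87/8; d'=(14−3·-13/4)/(87/8)=190/87
row 3: denom=10−3·8/29=266/29; d'=(-27−3·190/87)/(266/29)=-139/38
row 4: denom=10−2·29/133=1272/133; d'=(23−2·-139/38)/(1272/133)=168/53
back: M4=168/53
back: M3=-139/38−29/133·168/53=-461/106
back: M2=190/87−8/29·-461/106=538/159
back: M1=-13/4−3/8·538/159=-479/106
M: M0=0, M1=-479/106, M2=538/159, M3=-461/106, M4=168/53, M5=0
seg 0: a=-4, c=M0/2=0, d=(M1−M0)/(6·1)=-479/636, b=Δ0−h0·(2M0+M1)/6=3023/636
seg 1: a=0, c=M1/2=-479/212, d=(M2−M1)/(6·3)=2513/5724, b=Δ1−h1·(2M1+M2)/6=793/318
seg 2: a=-1, c=M2/2=269/159, d=(M3−M2)/(6·3)=-2459/5724, b=Δ2−h2·(2M2+M3)/6=503/636
seg 3: a=5, c=M3/2=-461/212, d=(M4−M3)/(6·2)=797/1272, b=Δ3−h3·(2M3+M4)/6=-209/318
seg 4: a=0, c=M4/2=84/53, d=(M5−M4)/(6·3)=-28/159, b=Δ4−h4·(2M4+M5)/6=-292/159
t_q=19/4 → seg 2, τ=3/4; S=-1+503/636·τ+269/159·τ²+-2459/5724·τ³=4933/13568

  seg 0: a=-4 b=3023/636 c=0 d=-479/636
  seg 1: a=0 b=793/318 c=-479/212 d=2513/5724
  seg 2: a=-1 b=503/636 c=269/159 d=-2459/5724
  seg 3: a=5 b=-209/318 c=-461/212 d=797/1272
  seg 4: a=0 b=-292/159 c=84/53 d=-28/159
S(19/4) = 4933/13568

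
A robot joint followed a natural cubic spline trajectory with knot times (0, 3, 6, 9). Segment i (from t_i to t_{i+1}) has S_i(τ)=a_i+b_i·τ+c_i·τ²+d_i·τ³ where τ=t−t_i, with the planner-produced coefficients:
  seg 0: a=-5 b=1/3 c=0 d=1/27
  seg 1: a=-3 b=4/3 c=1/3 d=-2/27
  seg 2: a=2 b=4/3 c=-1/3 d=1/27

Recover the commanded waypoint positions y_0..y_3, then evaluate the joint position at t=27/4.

y_0=-5 y_1=-3 y_2=2 y_3=4
S(27/4) = 181/64

y_0 = S_0(0) = a_0 = -5
y_1 = S_1(0) = a_1 = -3
y_2 = S_2(0) = a_2 = 2
y_3 = S_2(3) = 4
t_q=27/4 is in segment 2 (τ=3/4); S_2(τ)=181/64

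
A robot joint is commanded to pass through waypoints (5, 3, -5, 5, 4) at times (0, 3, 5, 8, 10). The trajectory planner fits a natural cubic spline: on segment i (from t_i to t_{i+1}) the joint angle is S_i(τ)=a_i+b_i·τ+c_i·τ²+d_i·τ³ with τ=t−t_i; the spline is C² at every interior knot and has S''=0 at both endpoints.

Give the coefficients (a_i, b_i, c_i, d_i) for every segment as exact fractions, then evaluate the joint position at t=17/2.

  seg 0: a=5 b=839/870 c=0 d=-473/2610
  seg 1: a=3 b=-1709/435 c=-473/290 d=347/435
  seg 2: a=-5 b=-383/435 c=183/58 d=-1523/2610
  seg 3: a=5 b=1997/870 c=-304/145 d=152/435
S(17/2) = 3287/580

Δ: Δ0=-2/3, Δ1=-4, Δ2=10/3, Δ3=-1/2
row 1: diag=10, rhs=-20; c'=1/5, d'=-2
row 2: denom=10−2·1/5=48/5; d'=(44−2·-2)/(48/5)=5
row 3: denom=10−3·5/16=145/16; d'=(-23−3·5)/(145/16)=-608/145
back: M3=-608/145
back: M2=5−5/16·-608/145=183/29
back: M1=-2−1/5·183/29=-473/145
M: M0=0, M1=-473/145, M2=183/29, M3=-608/145, M4=0
seg 0: a=5, c=M0/2=0, d=(M1−M0)/(6·3)=-473/2610, b=Δ0−h0·(2M0+M1)/6=839/870
seg 1: a=3, c=M1/2=-473/290, d=(M2−M1)/(6·2)=347/435, b=Δ1−h1·(2M1+M2)/6=-1709/435
seg 2: a=-5, c=M2/2=183/58, d=(M3−M2)/(6·3)=-1523/2610, b=Δ2−h2·(2M2+M3)/6=-383/435
seg 3: a=5, c=M3/2=-304/145, d=(M4−M3)/(6·2)=152/435, b=Δ3−h3·(2M3+M4)/6=1997/870
t_q=17/2 → seg 3, τ=1/2; S=5+1997/870·τ+-304/145·τ²+152/435·τ³=3287/580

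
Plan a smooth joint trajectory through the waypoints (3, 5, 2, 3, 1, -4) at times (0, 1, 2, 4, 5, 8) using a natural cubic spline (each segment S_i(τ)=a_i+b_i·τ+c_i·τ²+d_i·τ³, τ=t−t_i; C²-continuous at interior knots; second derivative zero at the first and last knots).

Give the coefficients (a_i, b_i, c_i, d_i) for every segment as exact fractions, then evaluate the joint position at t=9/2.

Δ: Δ0=2, Δ1=-3, Δ2=1/2, Δ3=-2, Δ4=-5/3
row 1: diag=4, rhs=-30; c'=1/4, d'=-15/2
row 2: denom=6−1·1/4=23/4; d'=(21−1·-15/2)/(23/4)=114/23
row 3: denom=6−2·8/23=122/23; d'=(-15−2·114/23)/(122/23)=-573/122
row 4: denom=8−1·23/122=953/122; d'=(2−1·-573/122)/(953/122)=817/953
back: M4=817/953
back: M3=-573/122−23/122·817/953=-4630/953
back: M2=114/23−8/23·-4630/953=6334/953
back: M1=-15/2−1/4·6334/953=-8731/953
M: M0=0, M1=-8731/953, M2=6334/953, M3=-4630/953, M4=817/953, M5=0
seg 0: a=3, c=M0/2=0, d=(M1−M0)/(6·1)=-8731/5718, b=Δ0−h0·(2M0+M1)/6=20167/5718
seg 1: a=5, c=M1/2=-8731/1906, d=(M2−M1)/(6·1)=15065/5718, b=Δ1−h1·(2M1+M2)/6=-3013/2859
seg 2: a=2, c=M2/2=3167/953, d=(M3−M2)/(6·2)=-2741/2859, b=Δ2−h2·(2M2+M3)/6=-13217/5718
seg 3: a=3, c=M3/2=-2315/953, d=(M4−M3)/(6·1)=5447/5718, b=Δ3−h3·(2M3+M4)/6=-2993/5718
seg 4: a=1, c=M4/2=817/1906, d=(M5−M4)/(6·3)=-817/17154, b=Δ4−h4·(2M4+M5)/6=-7216/2859
t_q=9/2 → seg 3, τ=1/2; S=3+-2993/5718·τ+-2315/953·τ²+5447/5718·τ³=34309/15248

  seg 0: a=3 b=20167/5718 c=0 d=-8731/5718
  seg 1: a=5 b=-3013/2859 c=-8731/1906 d=15065/5718
  seg 2: a=2 b=-13217/5718 c=3167/953 d=-2741/2859
  seg 3: a=3 b=-2993/5718 c=-2315/953 d=5447/5718
  seg 4: a=1 b=-7216/2859 c=817/1906 d=-817/17154
S(9/2) = 34309/15248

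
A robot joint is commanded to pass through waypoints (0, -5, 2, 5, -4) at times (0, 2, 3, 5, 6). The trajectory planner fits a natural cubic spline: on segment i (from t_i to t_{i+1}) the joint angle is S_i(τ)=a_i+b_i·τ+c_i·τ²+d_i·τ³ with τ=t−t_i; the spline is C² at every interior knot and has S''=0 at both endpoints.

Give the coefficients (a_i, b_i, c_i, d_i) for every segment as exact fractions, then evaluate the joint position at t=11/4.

  seg 0: a=0 b=-1097/186 c=0 d=79/93
  seg 1: a=-5 b=799/186 c=158/31 d=-445/186
  seg 2: a=2 b=680/93 c=-129/62 d=-307/744
  seg 3: a=5 b=-1109/186 c=-565/124 d=565/372
S(11/4) = 315/3968

Δ: Δ0=-5/2, Δ1=7, Δ2=3/2, Δ3=-9
row 1: diag=6, rhs=57; c'=1/6, d'=19/2
row 2: denom=6−1·1/6=35/6; d'=(-33−1·19/2)/(35/6)=-51/7
row 3: denom=6−2·12/35=186/35; d'=(-63−2·-51/7)/(186/35)=-565/62
back: M3=-565/62
back: M2=-51/7−12/35·-565/62=-129/31
back: M1=19/2−1/6·-129/31=316/31
M: M0=0, M1=316/31, M2=-129/31, M3=-565/62, M4=0
seg 0: a=0, c=M0/2=0, d=(M1−M0)/(6·2)=79/93, b=Δ0−h0·(2M0+M1)/6=-1097/186
seg 1: a=-5, c=M1/2=158/31, d=(M2−M1)/(6·1)=-445/186, b=Δ1−h1·(2M1+M2)/6=799/186
seg 2: a=2, c=M2/2=-129/62, d=(M3−M2)/(6·2)=-307/744, b=Δ2−h2·(2M2+M3)/6=680/93
seg 3: a=5, c=M3/2=-565/124, d=(M4−M3)/(6·1)=565/372, b=Δ3−h3·(2M3+M4)/6=-1109/186
t_q=11/4 → seg 1, τ=3/4; S=-5+799/186·τ+158/31·τ²+-445/186·τ³=315/3968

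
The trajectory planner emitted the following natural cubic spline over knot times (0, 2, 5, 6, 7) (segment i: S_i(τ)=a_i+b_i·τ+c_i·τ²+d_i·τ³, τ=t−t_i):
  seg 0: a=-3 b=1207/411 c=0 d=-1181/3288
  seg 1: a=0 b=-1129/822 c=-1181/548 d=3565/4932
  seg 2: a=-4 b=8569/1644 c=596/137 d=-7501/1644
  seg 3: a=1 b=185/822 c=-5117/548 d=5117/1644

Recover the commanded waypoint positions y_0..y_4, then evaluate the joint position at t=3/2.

y_0=-3 y_1=0 y_2=-4 y_3=1 y_4=-5
S(3/2) = 1691/8768

y_0 = S_0(0) = a_0 = -3
y_1 = S_1(0) = a_1 = 0
y_2 = S_2(0) = a_2 = -4
y_3 = S_3(0) = a_3 = 1
y_4 = S_3(1) = -5
t_q=3/2 is in segment 0 (τ=3/2); S_0(τ)=1691/8768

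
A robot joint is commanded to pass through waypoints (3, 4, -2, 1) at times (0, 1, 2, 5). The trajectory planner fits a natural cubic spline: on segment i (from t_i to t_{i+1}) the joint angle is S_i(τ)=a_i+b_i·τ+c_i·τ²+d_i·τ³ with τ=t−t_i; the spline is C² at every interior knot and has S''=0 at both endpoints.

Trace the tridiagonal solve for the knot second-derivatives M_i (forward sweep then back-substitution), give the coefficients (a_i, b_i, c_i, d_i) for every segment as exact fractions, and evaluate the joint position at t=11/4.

  seg 0: a=3 b=94/31 c=0 d=-63/31
  seg 1: a=4 b=-95/31 c=-189/31 d=98/31
  seg 2: a=-2 b=-179/31 c=105/31 d=-35/93
S(11/4) = -9095/1984

Δ: Δ0=1, Δ1=-6, Δ2=1
row 1: diag=4, rhs=-42; c'=1/4, d'=-21/2
row 2: denom=8−1·1/4=31/4; d'=(42−1·-21/2)/(31/4)=210/31
back: M2=210/31
back: M1=-21/2−1/4·210/31=-378/31
M: M0=0, M1=-378/31, M2=210/31, M3=0
seg 0: a=3, c=M0/2=0, d=(M1−M0)/(6·1)=-63/31, b=Δ0−h0·(2M0+M1)/6=94/31
seg 1: a=4, c=M1/2=-189/31, d=(M2−M1)/(6·1)=98/31, b=Δ1−h1·(2M1+M2)/6=-95/31
seg 2: a=-2, c=M2/2=105/31, d=(M3−M2)/(6·3)=-35/93, b=Δ2−h2·(2M2+M3)/6=-179/31
t_q=11/4 → seg 2, τ=3/4; S=-2+-179/31·τ+105/31·τ²+-35/93·τ³=-9095/1984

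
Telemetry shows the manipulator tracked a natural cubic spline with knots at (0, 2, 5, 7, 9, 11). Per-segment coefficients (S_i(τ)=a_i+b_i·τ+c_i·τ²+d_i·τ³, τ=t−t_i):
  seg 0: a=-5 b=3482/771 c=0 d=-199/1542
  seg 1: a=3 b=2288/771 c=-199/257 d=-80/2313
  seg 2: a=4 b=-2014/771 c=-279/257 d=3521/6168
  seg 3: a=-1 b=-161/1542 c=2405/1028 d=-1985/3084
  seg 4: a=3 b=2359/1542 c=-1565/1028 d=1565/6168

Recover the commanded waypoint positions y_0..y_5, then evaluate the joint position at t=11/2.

y_0=-5 y_1=3 y_2=4 y_3=-1 y_4=3 y_5=2
S(11/2) = 41019/16448

y_0 = S_0(0) = a_0 = -5
y_1 = S_1(0) = a_1 = 3
y_2 = S_2(0) = a_2 = 4
y_3 = S_3(0) = a_3 = -1
y_4 = S_4(0) = a_4 = 3
y_5 = S_4(2) = 2
t_q=11/2 is in segment 2 (τ=1/2); S_2(τ)=41019/16448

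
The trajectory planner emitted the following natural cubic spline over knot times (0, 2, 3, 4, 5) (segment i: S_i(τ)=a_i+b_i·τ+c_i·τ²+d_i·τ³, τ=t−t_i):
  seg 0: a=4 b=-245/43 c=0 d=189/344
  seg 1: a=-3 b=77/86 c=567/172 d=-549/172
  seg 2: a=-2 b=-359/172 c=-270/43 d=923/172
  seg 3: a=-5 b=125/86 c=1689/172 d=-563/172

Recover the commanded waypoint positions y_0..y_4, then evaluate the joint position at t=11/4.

y_0=4 y_1=-3 y_2=-2 y_3=-5 y_4=3
S(11/4) = -20043/11008

y_0 = S_0(0) = a_0 = 4
y_1 = S_1(0) = a_1 = -3
y_2 = S_2(0) = a_2 = -2
y_3 = S_3(0) = a_3 = -5
y_4 = S_3(1) = 3
t_q=11/4 is in segment 1 (τ=3/4); S_1(τ)=-20043/11008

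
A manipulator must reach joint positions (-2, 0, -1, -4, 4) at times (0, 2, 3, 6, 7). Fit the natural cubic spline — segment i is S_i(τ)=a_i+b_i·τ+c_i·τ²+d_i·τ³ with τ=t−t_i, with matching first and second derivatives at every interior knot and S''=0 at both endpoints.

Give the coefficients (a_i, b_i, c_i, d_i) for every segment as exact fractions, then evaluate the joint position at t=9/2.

  seg 0: a=-2 b=244/161 c=0 d=-83/644
  seg 1: a=0 b=-5/161 c=-249/322 d=-9/46
  seg 2: a=-1 b=-697/322 c=-219/161 d=563/966
  seg 3: a=-4 b=871/161 c=1251/322 d=-417/322
S(9/2) = -13757/2576

Δ: Δ0=1, Δ1=-1, Δ2=-1, Δ3=8
row 1: diag=6, rhs=-12; c'=1/6, d'=-2
row 2: denom=8−1·1/6=47/6; d'=(0−1·-2)/(47/6)=12/47
row 3: denom=8−3·18/47=322/47; d'=(54−3·12/47)/(322/47)=1251/161
back: M3=1251/161
back: M2=12/47−18/47·1251/161=-438/161
back: M1=-2−1/6·-438/161=-249/161
M: M0=0, M1=-249/161, M2=-438/161, M3=1251/161, M4=0
seg 0: a=-2, c=M0/2=0, d=(M1−M0)/(6·2)=-83/644, b=Δ0−h0·(2M0+M1)/6=244/161
seg 1: a=0, c=M1/2=-249/322, d=(M2−M1)/(6·1)=-9/46, b=Δ1−h1·(2M1+M2)/6=-5/161
seg 2: a=-1, c=M2/2=-219/161, d=(M3−M2)/(6·3)=563/966, b=Δ2−h2·(2M2+M3)/6=-697/322
seg 3: a=-4, c=M3/2=1251/322, d=(M4−M3)/(6·1)=-417/322, b=Δ3−h3·(2M3+M4)/6=871/161
t_q=9/2 → seg 2, τ=3/2; S=-1+-697/322·τ+-219/161·τ²+563/966·τ³=-13757/2576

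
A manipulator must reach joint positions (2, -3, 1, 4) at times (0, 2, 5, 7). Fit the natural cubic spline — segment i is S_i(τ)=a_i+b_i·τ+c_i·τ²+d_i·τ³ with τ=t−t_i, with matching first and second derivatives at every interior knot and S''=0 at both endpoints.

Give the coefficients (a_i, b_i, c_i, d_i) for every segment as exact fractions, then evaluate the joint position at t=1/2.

Δ: Δ0=-5/2, Δ1=4/3, Δ2=3/2
row 1: diag=10, rhs=23; c'=3/10, d'=23/10
row 2: denom=10−3·3/10=91/10; d'=(1−3·23/10)/(91/10)=-59/91
back: M2=-59/91
back: M1=23/10−3/10·-59/91=227/91
M: M0=0, M1=227/91, M2=-59/91, M3=0
seg 0: a=2, c=M0/2=0, d=(M1−M0)/(6·2)=227/1092, b=Δ0−h0·(2M0+M1)/6=-1819/546
seg 1: a=-3, c=M1/2=227/182, d=(M2−M1)/(6·3)=-11/63, b=Δ1−h1·(2M1+M2)/6=-457/546
seg 2: a=1, c=M2/2=-59/182, d=(M3−M2)/(6·2)=59/1092, b=Δ2−h2·(2M2+M3)/6=1055/546
t_q=1/2 → seg 0, τ=1/2; S=2+-1819/546·τ+0·τ²+227/1092·τ³=1049/2912

  seg 0: a=2 b=-1819/546 c=0 d=227/1092
  seg 1: a=-3 b=-457/546 c=227/182 d=-11/63
  seg 2: a=1 b=1055/546 c=-59/182 d=59/1092
S(1/2) = 1049/2912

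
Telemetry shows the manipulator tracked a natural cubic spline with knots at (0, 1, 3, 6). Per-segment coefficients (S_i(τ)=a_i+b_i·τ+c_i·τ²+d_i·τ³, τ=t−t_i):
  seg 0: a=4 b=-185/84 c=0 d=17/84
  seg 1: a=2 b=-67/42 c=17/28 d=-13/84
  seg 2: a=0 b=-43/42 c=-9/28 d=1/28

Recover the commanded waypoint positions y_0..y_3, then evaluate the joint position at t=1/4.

y_0=4 y_1=2 y_2=0 y_3=-5
S(1/4) = 6187/1792

y_0 = S_0(0) = a_0 = 4
y_1 = S_1(0) = a_1 = 2
y_2 = S_2(0) = a_2 = 0
y_3 = S_2(3) = -5
t_q=1/4 is in segment 0 (τ=1/4); S_0(τ)=6187/1792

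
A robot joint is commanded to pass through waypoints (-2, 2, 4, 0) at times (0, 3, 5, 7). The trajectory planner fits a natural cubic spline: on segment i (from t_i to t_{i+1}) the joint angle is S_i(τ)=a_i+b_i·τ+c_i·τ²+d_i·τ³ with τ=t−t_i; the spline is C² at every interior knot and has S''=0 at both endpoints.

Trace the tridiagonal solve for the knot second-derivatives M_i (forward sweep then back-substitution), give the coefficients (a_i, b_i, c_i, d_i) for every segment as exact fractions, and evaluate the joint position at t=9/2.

  seg 0: a=-2 b=137/114 c=0 d=5/342
  seg 1: a=2 b=91/57 c=5/38 d=-49/228
  seg 2: a=4 b=-26/57 c=-22/19 d=11/57
S(9/2) = 2411/608

Δ: Δ0=4/3, Δ1=1, Δ2=-2
row 1: diag=10, rhs=-2; c'=1/5, d'=-1/5
row 2: denom=8−2·1/5=38/5; d'=(-18−2·-1/5)/(38/5)=-44/19
back: M2=-44/19
back: M1=-1/5−1/5·-44/19=5/19
M: M0=0, M1=5/19, M2=-44/19, M3=0
seg 0: a=-2, c=M0/2=0, d=(M1−M0)/(6·3)=5/342, b=Δ0−h0·(2M0+M1)/6=137/114
seg 1: a=2, c=M1/2=5/38, d=(M2−M1)/(6·2)=-49/228, b=Δ1−h1·(2M1+M2)/6=91/57
seg 2: a=4, c=M2/2=-22/19, d=(M3−M2)/(6·2)=11/57, b=Δ2−h2·(2M2+M3)/6=-26/57
t_q=9/2 → seg 1, τ=3/2; S=2+91/57·τ+5/38·τ²+-49/228·τ³=2411/608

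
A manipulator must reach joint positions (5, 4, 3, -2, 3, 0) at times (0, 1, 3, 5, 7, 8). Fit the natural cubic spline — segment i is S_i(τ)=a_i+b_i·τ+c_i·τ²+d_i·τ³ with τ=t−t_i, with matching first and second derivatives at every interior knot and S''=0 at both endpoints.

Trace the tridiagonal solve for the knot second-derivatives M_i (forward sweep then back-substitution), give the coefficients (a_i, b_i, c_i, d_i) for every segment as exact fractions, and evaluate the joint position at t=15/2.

  seg 0: a=5 b=-41/32 c=0 d=9/32
  seg 1: a=4 b=-7/16 c=27/32 d=-7/16
  seg 2: a=3 b=-37/16 c=-57/32 d=27/32
  seg 3: a=-2 b=11/16 c=105/32 d=-19/16
  seg 4: a=3 b=-7/16 c=-123/32 d=41/32
S(15/2) = 507/256

Δ: Δ0=-1, Δ1=-1/2, Δ2=-5/2, Δ3=5/2, Δ4=-3
row 1: diag=6, rhs=3; c'=1/3, d'=1/2
row 2: denom=8−2·1/3=22/3; d'=(-12−2·1/2)/(22/3)=-39/22
row 3: denom=8−2·3/11=82/11; d'=(30−2·-39/22)/(82/11)=9/2
row 4: denom=6−2·11/41=224/41; d'=(-33−2·9/2)/(224/41)=-123/16
back: M4=-123/16
back: M3=9/2−11/41·-123/16=105/16
back: M2=-39/22−3/11·105/16=-57/16
back: M1=1/2−1/3·-57/16=27/16
M: M0=0, M1=27/16, M2=-57/16, M3=105/16, M4=-123/16, M5=0
seg 0: a=5, c=M0/2=0, d=(M1−M0)/(6·1)=9/32, b=Δ0−h0·(2M0+M1)/6=-41/32
seg 1: a=4, c=M1/2=27/32, d=(M2−M1)/(6·2)=-7/16, b=Δ1−h1·(2M1+M2)/6=-7/16
seg 2: a=3, c=M2/2=-57/32, d=(M3−M2)/(6·2)=27/32, b=Δ2−h2·(2M2+M3)/6=-37/16
seg 3: a=-2, c=M3/2=105/32, d=(M4−M3)/(6·2)=-19/16, b=Δ3−h3·(2M3+M4)/6=11/16
seg 4: a=3, c=M4/2=-123/32, d=(M5−M4)/(6·1)=41/32, b=Δ4−h4·(2M4+M5)/6=-7/16
t_q=15/2 → seg 4, τ=1/2; S=3+-7/16·τ+-123/32·τ²+41/32·τ³=507/256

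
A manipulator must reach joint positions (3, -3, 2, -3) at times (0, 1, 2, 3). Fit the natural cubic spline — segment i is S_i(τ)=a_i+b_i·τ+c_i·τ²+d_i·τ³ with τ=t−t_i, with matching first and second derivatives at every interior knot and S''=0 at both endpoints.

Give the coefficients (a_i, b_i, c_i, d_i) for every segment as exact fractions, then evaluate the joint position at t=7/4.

Δ: Δ0=-6, Δ1=5, Δ2=-5
row 1: diag=4, rhs=66; c'=1/4, d'=33/2
row 2: denom=4−1·1/4=15/4; d'=(-60−1·33/2)/(15/4)=-102/5
back: M2=-102/5
back: M1=33/2−1/4·-102/5=108/5
M: M0=0, M1=108/5, M2=-102/5, M3=0
seg 0: a=3, c=M0/2=0, d=(M1−M0)/(6·1)=18/5, b=Δ0−h0·(2M0+M1)/6=-48/5
seg 1: a=-3, c=M1/2=54/5, d=(M2−M1)/(6·1)=-7, b=Δ1−h1·(2M1+M2)/6=6/5
seg 2: a=2, c=M2/2=-51/5, d=(M3−M2)/(6·1)=17/5, b=Δ2−h2·(2M2+M3)/6=9/5
t_q=7/4 → seg 1, τ=3/4; S=-3+6/5·τ+54/5·τ²+-7·τ³=327/320

  seg 0: a=3 b=-48/5 c=0 d=18/5
  seg 1: a=-3 b=6/5 c=54/5 d=-7
  seg 2: a=2 b=9/5 c=-51/5 d=17/5
S(7/4) = 327/320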